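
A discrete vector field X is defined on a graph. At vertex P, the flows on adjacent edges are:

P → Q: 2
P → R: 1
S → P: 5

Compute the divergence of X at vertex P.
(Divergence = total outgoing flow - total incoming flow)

Divergence = sum of outgoing flows = 2 + 1 + (-5) = -2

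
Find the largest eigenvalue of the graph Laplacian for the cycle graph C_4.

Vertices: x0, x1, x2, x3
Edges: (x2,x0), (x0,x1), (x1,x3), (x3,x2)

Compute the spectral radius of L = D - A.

The cycle graph C_n has Laplacian eigenvalues λ_k = 2 − 2cos(2πk/n), k = 0, 1, …, n−1. Here n = 4:
k=0: 2 − 2cos(0) = 0.0; k=1: 2 − 2cos(π/2) = 2.0; k=2: 2 − 2cos(π) = 4.0; k=3: 2 − 2cos(3π/2) = 2.0.
Laplacian eigenvalues: [0.0, 2.0, 2.0, 4.0]. Largest eigenvalue (spectral radius) = 4.0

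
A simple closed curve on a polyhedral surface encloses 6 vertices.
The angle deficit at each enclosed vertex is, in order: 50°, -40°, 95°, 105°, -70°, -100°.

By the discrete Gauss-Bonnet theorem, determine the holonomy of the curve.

Holonomy = total enclosed curvature = 50° + (-40°) + 95° + 105° + (-70°) + (-100°) = 40°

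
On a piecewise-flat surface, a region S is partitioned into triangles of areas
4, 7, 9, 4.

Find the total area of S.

4 + 7 + 9 + 4 = 24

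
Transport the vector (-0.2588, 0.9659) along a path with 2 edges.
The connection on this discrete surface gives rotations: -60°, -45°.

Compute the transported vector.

Total rotation: (-60°) + (-45°) = -105°. Final vector: (1, 0)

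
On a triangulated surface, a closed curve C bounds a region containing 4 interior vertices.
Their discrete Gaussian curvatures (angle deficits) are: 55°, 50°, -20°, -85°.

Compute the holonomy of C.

Holonomy = total enclosed curvature = 55° + 50° + (-20°) + (-85°) = 0°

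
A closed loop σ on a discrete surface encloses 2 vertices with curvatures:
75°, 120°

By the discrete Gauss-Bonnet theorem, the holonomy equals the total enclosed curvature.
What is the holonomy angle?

Holonomy = total enclosed curvature = 75° + 120° = 195°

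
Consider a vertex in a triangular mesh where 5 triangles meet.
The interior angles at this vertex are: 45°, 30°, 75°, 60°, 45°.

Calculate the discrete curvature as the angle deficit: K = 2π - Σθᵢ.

Sum of angles = 255°. K = 360° - 255° = 105° = 7π/12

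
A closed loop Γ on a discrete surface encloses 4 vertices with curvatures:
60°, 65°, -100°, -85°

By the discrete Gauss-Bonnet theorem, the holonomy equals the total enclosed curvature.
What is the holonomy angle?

Holonomy = total enclosed curvature = 60° + 65° + (-100°) + (-85°) = -60°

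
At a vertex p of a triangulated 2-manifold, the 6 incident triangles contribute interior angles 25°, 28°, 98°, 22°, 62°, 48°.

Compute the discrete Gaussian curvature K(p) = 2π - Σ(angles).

Sum of angles = 283°. K = 360° - 283° = 77° = 77π/180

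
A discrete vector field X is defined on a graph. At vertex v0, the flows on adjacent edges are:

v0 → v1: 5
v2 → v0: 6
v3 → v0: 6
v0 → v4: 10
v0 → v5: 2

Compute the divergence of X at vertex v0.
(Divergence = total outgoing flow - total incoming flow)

Divergence = sum of outgoing flows = 5 + (-6) + (-6) + 10 + 2 = 5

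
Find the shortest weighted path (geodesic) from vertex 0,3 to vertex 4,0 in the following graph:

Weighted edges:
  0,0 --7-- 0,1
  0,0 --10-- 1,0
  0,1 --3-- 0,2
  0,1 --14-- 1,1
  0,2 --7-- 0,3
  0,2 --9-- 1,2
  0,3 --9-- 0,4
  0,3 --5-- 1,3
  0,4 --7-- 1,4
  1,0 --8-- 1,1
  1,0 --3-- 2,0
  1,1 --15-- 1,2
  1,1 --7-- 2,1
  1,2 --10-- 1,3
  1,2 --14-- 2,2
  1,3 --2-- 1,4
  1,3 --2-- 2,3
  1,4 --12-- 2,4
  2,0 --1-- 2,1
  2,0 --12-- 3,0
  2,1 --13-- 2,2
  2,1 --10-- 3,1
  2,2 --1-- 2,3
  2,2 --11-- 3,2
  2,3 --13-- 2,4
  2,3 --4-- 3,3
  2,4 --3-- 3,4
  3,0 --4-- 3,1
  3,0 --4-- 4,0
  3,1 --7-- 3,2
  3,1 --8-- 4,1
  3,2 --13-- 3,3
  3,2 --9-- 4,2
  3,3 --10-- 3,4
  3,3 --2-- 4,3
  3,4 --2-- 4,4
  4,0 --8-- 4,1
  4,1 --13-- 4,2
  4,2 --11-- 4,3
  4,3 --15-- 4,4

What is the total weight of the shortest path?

Shortest path: 0,3 → 1,3 → 2,3 → 2,2 → 3,2 → 3,1 → 3,0 → 4,0, total weight = 34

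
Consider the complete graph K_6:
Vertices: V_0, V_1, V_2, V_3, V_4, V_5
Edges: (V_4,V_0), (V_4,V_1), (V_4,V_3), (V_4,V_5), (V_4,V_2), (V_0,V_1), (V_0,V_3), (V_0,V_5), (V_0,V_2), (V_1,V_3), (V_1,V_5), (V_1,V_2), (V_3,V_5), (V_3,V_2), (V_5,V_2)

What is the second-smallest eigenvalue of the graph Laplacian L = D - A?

For the complete graph K_n, L = nI − J (J = all-ones matrix). J has eigenvalues n (once, eigenvector 𝟙) and 0 (multiplicity n−1), so L has eigenvalues 0 (once) and n (multiplicity n−1). Here n = 6: eigenvalue 0 once and 6 with multiplicity 5.
Laplacian eigenvalues: [0.0, 6.0, 6.0, 6.0, 6.0, 6.0]. Algebraic connectivity (smallest non-zero eigenvalue) = 6.0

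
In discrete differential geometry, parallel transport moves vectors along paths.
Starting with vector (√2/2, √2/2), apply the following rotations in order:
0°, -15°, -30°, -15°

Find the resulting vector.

Total rotation: 0° + (-15°) + (-30°) + (-15°) = -60°. Final vector: (0.9659, -0.2588)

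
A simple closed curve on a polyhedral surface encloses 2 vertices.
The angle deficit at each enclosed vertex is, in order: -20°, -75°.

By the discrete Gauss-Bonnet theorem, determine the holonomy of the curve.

Holonomy = total enclosed curvature = (-20°) + (-75°) = -95°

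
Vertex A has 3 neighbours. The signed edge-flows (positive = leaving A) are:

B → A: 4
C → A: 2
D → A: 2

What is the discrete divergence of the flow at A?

Divergence = sum of outgoing flows = (-4) + (-2) + (-2) = -8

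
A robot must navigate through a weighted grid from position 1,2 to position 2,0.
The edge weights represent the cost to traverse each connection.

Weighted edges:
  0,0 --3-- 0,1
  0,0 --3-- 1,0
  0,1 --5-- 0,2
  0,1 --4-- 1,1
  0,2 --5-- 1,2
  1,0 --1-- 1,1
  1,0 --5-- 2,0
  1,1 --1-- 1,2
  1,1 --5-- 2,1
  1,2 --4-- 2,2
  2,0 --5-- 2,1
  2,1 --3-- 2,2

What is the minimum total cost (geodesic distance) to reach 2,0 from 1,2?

Shortest path: 1,2 → 1,1 → 1,0 → 2,0, total weight = 7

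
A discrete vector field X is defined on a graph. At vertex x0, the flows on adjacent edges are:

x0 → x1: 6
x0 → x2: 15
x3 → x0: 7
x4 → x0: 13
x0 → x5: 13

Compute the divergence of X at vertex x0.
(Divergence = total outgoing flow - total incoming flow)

Divergence = sum of outgoing flows = 6 + 15 + (-7) + (-13) + 13 = 14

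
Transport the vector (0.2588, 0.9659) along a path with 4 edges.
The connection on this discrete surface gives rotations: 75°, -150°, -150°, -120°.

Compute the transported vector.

Total rotation: 75° + (-150°) + (-150°) + (-120°) = -345° ≡ 15° (mod 360°). Final vector: (0, 1)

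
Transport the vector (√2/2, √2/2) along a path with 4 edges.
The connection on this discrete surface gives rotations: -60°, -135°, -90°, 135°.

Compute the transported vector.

Total rotation: (-60°) + (-135°) + (-90°) + 135° = -150°. Final vector: (-0.2588, -0.9659)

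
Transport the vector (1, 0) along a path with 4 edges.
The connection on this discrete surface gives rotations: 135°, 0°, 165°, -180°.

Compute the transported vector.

Total rotation: 135° + 0° + 165° + (-180°) = 120°. Final vector: (-0.5000, 0.8660)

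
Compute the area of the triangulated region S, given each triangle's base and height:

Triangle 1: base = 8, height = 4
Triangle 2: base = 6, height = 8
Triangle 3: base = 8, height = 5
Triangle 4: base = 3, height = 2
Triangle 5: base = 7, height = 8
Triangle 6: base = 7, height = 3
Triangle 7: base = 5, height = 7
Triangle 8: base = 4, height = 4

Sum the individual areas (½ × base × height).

(1/2)×8×4 + (1/2)×6×8 + (1/2)×8×5 + (1/2)×3×2 + (1/2)×7×8 + (1/2)×7×3 + (1/2)×5×7 + (1/2)×4×4 = 127.0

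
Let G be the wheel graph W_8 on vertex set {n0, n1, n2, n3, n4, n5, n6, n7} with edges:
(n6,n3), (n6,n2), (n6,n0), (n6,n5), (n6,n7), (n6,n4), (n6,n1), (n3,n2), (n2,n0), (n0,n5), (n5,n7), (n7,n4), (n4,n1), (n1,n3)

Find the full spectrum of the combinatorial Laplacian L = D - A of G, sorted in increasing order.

The wheel W_8 is the join K_1 ∨ C_7 (a hub joined to every vertex of a cycle of length 7). For a join G ∨ H (G on p vertices, H on q vertices) the Laplacian spectrum is 0, p+q, the eigenvalues of L(G) other than one 0 each shifted by +q, and the eigenvalues of L(H) other than one 0 each shifted by +p. With G = K_1 (p = 1, nothing left after dropping its 0) and H = C_7 (q = 7, eigenvalues 2 − 2cos(2πk/7), k = 0, …, 6; drop k = 0), the spectrum of W_8 is 0, 8, and 1 + (2 − 2cos(2πk/7)) = 3 − 2cos(2πk/7) for k = 1, …, 6:
k=1: 3 − 2cos(2π/7) = 1.753; k=2: 3 − 2cos(4π/7) = 3.445; k=3: 3 − 2cos(6π/7) = 4.8019; k=4: 3 − 2cos(8π/7) = 4.8019; k=5: 3 − 2cos(10π/7) = 3.445; k=6: 3 − 2cos(12π/7) = 1.753.
Laplacian eigenvalues (increasing order): [0.0, 1.753, 1.753, 3.445, 3.445, 4.8019, 4.8019, 8.0]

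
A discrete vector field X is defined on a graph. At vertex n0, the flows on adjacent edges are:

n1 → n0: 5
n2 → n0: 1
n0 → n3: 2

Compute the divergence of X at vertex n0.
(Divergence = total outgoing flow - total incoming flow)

Divergence = sum of outgoing flows = (-5) + (-1) + 2 = -4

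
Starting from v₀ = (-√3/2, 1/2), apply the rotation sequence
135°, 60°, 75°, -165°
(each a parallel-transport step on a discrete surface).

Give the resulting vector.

Total rotation: 135° + 60° + 75° + (-165°) = 105°. Final vector: (-0.2588, -0.9659)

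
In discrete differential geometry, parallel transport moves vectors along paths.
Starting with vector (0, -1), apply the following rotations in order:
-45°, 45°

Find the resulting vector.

Total rotation: (-45°) + 45° = 0°. Final vector: (0, -1)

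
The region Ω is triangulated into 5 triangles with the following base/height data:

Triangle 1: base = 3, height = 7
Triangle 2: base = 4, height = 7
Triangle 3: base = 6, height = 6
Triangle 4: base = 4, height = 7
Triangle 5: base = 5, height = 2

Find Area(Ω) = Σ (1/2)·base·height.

(1/2)×3×7 + (1/2)×4×7 + (1/2)×6×6 + (1/2)×4×7 + (1/2)×5×2 = 61.5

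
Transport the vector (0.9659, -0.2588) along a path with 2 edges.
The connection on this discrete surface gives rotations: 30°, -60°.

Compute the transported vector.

Total rotation: 30° + (-60°) = -30°. Final vector: (0.7071, -0.7071)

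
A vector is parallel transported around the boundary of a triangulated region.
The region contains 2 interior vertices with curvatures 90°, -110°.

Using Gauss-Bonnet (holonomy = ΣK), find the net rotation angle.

Holonomy = total enclosed curvature = 90° + (-110°) = -20°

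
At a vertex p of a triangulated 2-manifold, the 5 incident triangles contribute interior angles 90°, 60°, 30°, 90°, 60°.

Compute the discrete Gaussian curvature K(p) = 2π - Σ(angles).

Sum of angles = 330°. K = 360° - 330° = 30° = π/6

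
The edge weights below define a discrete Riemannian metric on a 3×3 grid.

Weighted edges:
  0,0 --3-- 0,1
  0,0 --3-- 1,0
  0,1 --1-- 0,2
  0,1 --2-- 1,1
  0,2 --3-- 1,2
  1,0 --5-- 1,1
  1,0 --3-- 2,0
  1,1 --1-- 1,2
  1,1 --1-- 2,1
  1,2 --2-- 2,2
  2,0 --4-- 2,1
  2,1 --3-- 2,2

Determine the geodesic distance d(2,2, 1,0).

Shortest path: 2,2 → 1,2 → 1,1 → 1,0, total weight = 8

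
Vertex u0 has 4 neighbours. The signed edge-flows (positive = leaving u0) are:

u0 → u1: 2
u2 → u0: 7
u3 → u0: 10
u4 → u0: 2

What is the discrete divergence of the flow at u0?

Divergence = sum of outgoing flows = 2 + (-7) + (-10) + (-2) = -17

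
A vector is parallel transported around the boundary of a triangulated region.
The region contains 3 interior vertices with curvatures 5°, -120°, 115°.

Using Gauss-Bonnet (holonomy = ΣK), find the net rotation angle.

Holonomy = total enclosed curvature = 5° + (-120°) + 115° = 0°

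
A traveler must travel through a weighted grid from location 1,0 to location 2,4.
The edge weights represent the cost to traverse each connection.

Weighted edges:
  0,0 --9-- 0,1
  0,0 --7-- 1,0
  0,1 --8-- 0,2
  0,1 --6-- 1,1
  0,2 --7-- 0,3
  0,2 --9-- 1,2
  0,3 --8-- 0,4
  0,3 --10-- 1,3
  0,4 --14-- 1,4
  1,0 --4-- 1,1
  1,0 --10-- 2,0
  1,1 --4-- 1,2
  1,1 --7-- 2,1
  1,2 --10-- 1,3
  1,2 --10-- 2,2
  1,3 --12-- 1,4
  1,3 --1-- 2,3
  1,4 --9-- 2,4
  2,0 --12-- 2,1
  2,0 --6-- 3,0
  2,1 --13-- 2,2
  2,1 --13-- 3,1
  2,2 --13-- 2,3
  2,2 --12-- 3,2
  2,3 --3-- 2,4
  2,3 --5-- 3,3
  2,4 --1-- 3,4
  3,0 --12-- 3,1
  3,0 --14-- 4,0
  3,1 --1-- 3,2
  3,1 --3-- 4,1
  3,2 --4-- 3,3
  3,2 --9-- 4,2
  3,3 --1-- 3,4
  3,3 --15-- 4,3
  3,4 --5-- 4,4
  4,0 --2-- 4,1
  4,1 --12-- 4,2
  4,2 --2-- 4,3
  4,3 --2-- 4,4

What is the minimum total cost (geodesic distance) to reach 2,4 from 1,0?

Shortest path: 1,0 → 1,1 → 1,2 → 1,3 → 2,3 → 2,4, total weight = 22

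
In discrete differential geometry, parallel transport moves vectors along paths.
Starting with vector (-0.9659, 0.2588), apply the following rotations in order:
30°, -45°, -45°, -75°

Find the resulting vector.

Total rotation: 30° + (-45°) + (-45°) + (-75°) = -135°. Final vector: (0.8660, 0.5000)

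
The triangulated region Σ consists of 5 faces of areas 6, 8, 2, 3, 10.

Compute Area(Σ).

6 + 8 + 2 + 3 + 10 = 29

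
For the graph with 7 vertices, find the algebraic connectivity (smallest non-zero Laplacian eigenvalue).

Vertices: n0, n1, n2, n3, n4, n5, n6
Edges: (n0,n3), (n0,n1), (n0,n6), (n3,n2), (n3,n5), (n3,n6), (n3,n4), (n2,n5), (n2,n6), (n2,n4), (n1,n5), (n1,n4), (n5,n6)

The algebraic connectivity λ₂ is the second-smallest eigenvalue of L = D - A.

Degrees: deg(n0) = 3, deg(n1) = 3, deg(n2) = 4, deg(n3) = 5, deg(n4) = 3, deg(n5) = 4, deg(n6) = 4.
L = D − A with rows/columns ordered (n0, n1, n2, n3, n4, n5, n6):
  [ 3, -1,  0, -1,  0,  0, -1]
  [-1,  3,  0,  0, -1, -1,  0]
  [ 0,  0,  4, -1, -1, -1, -1]
  [-1,  0, -1,  5, -1, -1, -1]
  [ 0, -1, -1, -1,  3,  0,  0]
  [ 0, -1, -1, -1,  0,  4, -1]
  [-1,  0, -1, -1,  0, -1,  4]
Characteristic polynomial: det(λI − L) = λ(λ² − 8λ + 14)²(λ² − 10λ + 23).
Roots: λ = 0; (λ² − 8λ + 14) = 0 ⇒ λ = 4 ± √2 ≈ 2.5858, 5.4142 (multiplicity 2); (λ² − 10λ + 23) = 0 ⇒ λ = 5 ± √2 ≈ 3.5858, 6.4142.
(Check: the roots sum (with multiplicity) to 26, matching trace L = Σdeg = 2·13 = 26.)
Laplacian eigenvalues: [0.0, 2.5858, 2.5858, 3.5858, 5.4142, 5.4142, 6.4142]. Algebraic connectivity (smallest non-zero eigenvalue) = 2.5858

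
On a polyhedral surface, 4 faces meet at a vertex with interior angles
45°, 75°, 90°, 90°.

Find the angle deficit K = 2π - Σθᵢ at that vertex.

Sum of angles = 300°. K = 360° - 300° = 60°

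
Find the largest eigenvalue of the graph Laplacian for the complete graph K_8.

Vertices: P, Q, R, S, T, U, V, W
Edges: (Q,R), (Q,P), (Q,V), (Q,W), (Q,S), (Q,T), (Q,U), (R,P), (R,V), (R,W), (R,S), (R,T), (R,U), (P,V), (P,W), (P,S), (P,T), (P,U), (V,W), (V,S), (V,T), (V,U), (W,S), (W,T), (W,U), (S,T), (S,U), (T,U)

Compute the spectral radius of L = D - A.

For the complete graph K_n, L = nI − J (J = all-ones matrix). J has eigenvalues n (once, eigenvector 𝟙) and 0 (multiplicity n−1), so L has eigenvalues 0 (once) and n (multiplicity n−1). Here n = 8: eigenvalue 0 once and 8 with multiplicity 7.
Laplacian eigenvalues: [0.0, 8.0, 8.0, 8.0, 8.0, 8.0, 8.0, 8.0]. Largest eigenvalue (spectral radius) = 8.0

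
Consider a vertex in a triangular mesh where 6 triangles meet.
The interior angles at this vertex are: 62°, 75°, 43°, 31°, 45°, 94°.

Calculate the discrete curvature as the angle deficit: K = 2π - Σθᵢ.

Sum of angles = 350°. K = 360° - 350° = 10° = π/18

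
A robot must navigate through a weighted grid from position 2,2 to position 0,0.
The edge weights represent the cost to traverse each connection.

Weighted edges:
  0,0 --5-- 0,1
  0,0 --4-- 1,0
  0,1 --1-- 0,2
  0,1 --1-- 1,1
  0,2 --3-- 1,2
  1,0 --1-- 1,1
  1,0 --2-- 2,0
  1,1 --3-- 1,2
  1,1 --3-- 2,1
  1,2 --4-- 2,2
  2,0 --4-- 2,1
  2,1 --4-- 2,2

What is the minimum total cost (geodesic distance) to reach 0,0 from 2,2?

Shortest path: 2,2 → 1,2 → 1,1 → 1,0 → 0,0, total weight = 12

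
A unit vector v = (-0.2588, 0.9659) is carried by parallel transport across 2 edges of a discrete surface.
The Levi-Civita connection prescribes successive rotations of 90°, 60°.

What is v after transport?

Total rotation: 90° + 60° = 150°. Final vector: (-0.2588, -0.9659)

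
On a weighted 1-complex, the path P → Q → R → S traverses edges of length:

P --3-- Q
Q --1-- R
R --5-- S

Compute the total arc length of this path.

Arc length = 3 + 1 + 5 = 9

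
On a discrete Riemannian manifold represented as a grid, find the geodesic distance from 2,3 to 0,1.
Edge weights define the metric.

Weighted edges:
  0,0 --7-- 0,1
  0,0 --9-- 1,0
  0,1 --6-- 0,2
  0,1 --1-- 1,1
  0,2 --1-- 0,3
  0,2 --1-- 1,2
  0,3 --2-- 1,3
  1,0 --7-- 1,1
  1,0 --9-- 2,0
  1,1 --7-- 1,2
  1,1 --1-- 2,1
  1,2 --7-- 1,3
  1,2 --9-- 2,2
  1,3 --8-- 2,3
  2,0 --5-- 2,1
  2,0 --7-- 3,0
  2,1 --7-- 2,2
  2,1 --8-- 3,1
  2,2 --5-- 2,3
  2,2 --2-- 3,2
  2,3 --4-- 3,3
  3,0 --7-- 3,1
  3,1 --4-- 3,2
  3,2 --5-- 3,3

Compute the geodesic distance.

Shortest path: 2,3 → 2,2 → 2,1 → 1,1 → 0,1, total weight = 14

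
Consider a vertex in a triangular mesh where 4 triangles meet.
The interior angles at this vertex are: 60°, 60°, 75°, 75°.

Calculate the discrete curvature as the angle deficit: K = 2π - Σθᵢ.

Sum of angles = 270°. K = 360° - 270° = 90°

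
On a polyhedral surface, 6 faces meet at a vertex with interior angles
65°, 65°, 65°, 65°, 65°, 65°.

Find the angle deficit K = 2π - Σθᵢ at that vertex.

Sum of angles = 390°. K = 360° - 390° = -30° = -π/6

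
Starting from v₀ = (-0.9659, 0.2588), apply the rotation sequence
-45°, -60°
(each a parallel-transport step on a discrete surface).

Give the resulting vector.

Total rotation: (-45°) + (-60°) = -105°. Final vector: (0.5000, 0.8660)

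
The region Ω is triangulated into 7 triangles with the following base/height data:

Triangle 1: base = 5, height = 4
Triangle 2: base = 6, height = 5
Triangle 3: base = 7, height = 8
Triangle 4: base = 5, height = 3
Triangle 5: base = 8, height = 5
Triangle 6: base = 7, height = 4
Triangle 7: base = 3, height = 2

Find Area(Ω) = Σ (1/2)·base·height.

(1/2)×5×4 + (1/2)×6×5 + (1/2)×7×8 + (1/2)×5×3 + (1/2)×8×5 + (1/2)×7×4 + (1/2)×3×2 = 97.5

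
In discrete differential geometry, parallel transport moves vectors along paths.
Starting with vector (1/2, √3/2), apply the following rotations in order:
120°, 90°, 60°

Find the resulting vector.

Total rotation: 120° + 90° + 60° = 270° ≡ -90° (mod 360°). Final vector: (0.8660, -0.5000)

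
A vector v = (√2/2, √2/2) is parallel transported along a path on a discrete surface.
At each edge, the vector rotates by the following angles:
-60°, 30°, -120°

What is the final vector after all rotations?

Total rotation: (-60°) + 30° + (-120°) = -150°. Final vector: (-0.2588, -0.9659)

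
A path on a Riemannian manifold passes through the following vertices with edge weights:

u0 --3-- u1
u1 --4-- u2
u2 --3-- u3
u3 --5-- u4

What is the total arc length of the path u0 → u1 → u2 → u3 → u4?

Arc length = 3 + 4 + 3 + 5 = 15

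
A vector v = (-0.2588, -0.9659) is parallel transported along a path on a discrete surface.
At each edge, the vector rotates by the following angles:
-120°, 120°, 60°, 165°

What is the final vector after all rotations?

Total rotation: (-120°) + 120° + 60° + 165° = 225° ≡ -135° (mod 360°). Final vector: (-0.5000, 0.8660)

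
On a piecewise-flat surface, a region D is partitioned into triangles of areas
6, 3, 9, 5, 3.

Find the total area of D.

6 + 3 + 9 + 5 + 3 = 26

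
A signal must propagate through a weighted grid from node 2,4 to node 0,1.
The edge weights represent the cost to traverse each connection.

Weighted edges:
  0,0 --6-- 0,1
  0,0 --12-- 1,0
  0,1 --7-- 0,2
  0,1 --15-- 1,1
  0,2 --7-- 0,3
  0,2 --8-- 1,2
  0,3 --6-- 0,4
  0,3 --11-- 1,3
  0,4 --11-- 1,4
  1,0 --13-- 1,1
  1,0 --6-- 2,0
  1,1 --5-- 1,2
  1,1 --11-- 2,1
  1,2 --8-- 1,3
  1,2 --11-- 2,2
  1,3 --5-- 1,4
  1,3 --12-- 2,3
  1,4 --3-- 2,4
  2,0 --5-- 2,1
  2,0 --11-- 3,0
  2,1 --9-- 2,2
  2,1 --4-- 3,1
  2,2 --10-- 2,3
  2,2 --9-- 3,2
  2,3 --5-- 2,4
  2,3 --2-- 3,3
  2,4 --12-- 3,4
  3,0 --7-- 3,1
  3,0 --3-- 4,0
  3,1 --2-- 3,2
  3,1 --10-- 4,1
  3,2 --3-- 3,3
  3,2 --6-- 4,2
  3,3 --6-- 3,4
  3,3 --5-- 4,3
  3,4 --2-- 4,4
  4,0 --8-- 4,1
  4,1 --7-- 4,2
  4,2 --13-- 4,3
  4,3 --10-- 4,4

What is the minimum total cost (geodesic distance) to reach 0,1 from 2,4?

Shortest path: 2,4 → 1,4 → 1,3 → 1,2 → 0,2 → 0,1, total weight = 31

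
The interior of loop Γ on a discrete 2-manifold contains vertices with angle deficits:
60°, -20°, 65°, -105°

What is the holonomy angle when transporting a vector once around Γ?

Holonomy = total enclosed curvature = 60° + (-20°) + 65° + (-105°) = 0°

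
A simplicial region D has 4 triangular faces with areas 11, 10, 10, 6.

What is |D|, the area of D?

11 + 10 + 10 + 6 = 37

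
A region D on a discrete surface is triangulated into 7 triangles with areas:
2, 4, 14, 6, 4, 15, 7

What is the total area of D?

2 + 4 + 14 + 6 + 4 + 15 + 7 = 52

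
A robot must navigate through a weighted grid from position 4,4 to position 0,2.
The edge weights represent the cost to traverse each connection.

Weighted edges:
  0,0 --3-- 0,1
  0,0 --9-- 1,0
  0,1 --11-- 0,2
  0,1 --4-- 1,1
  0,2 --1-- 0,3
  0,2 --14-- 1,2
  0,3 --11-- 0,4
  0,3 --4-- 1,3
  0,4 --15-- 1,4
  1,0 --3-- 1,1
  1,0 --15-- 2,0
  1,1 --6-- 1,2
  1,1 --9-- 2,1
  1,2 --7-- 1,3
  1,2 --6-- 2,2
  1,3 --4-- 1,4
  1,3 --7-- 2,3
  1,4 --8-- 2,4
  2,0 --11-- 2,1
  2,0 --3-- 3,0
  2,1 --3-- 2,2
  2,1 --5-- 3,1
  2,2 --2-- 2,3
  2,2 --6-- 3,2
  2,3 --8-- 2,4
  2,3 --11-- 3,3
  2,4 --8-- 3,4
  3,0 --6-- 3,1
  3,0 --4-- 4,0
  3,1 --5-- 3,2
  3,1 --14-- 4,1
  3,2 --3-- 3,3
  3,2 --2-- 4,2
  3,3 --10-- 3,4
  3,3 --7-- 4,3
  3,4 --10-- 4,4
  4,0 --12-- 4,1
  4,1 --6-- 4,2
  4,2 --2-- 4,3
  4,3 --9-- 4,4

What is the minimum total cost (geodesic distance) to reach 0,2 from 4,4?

Shortest path: 4,4 → 4,3 → 4,2 → 3,2 → 2,2 → 2,3 → 1,3 → 0,3 → 0,2, total weight = 33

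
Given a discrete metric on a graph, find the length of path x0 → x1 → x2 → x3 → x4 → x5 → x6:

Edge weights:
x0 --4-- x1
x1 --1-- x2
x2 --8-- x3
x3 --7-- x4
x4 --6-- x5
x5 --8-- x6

Arc length = 4 + 1 + 8 + 7 + 6 + 8 = 34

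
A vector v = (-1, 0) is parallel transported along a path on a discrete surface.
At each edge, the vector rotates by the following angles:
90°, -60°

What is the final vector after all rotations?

Total rotation: 90° + (-60°) = 30°. Final vector: (-0.8660, -0.5000)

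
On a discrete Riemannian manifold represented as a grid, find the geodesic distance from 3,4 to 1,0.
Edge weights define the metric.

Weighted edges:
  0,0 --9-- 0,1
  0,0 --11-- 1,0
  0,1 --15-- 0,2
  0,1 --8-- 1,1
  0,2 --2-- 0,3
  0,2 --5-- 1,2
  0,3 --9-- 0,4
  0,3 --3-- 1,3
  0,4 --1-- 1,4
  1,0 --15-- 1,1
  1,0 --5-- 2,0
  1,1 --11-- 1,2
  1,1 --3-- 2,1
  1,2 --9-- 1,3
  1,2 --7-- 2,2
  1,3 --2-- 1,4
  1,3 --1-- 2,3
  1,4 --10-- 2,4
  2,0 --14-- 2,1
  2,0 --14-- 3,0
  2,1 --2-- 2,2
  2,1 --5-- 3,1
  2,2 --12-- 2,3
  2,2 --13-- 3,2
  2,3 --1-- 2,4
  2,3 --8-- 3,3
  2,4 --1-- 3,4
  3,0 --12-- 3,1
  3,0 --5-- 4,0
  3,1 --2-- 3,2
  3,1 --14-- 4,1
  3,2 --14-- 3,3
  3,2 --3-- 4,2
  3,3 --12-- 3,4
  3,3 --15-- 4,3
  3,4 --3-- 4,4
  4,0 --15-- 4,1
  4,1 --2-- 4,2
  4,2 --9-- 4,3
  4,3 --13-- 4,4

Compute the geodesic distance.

Shortest path: 3,4 → 2,4 → 2,3 → 2,2 → 2,1 → 1,1 → 1,0, total weight = 34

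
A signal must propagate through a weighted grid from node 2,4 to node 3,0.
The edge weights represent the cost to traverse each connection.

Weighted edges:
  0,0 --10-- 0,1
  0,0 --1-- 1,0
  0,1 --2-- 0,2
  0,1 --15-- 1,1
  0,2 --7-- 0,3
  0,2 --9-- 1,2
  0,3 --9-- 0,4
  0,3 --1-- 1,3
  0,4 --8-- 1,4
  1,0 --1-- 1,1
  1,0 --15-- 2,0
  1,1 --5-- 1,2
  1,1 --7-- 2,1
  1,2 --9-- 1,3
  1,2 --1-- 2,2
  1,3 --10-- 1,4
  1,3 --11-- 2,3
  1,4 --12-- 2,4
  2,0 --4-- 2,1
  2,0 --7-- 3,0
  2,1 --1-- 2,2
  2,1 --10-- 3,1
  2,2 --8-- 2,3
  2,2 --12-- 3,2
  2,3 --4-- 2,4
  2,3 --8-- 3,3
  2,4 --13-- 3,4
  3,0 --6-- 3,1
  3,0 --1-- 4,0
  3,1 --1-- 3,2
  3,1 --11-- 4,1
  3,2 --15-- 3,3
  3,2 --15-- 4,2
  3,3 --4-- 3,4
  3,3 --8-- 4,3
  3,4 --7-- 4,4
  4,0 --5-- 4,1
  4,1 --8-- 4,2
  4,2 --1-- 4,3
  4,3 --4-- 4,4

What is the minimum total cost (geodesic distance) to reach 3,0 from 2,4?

Shortest path: 2,4 → 2,3 → 2,2 → 2,1 → 2,0 → 3,0, total weight = 24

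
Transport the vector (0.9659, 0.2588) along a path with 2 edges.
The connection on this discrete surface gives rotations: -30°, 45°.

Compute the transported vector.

Total rotation: (-30°) + 45° = 15°. Final vector: (0.8660, 0.5000)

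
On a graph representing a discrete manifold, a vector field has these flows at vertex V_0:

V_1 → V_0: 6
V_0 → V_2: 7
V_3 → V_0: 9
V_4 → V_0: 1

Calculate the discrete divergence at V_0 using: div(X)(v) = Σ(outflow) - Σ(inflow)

Divergence = sum of outgoing flows = (-6) + 7 + (-9) + (-1) = -9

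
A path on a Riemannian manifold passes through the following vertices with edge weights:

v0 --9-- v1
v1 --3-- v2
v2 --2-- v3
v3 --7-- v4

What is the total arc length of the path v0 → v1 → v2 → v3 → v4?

Arc length = 9 + 3 + 2 + 7 = 21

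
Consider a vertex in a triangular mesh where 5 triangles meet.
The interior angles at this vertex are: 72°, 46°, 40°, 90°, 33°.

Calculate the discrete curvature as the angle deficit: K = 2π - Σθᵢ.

Sum of angles = 281°. K = 360° - 281° = 79° = 79π/180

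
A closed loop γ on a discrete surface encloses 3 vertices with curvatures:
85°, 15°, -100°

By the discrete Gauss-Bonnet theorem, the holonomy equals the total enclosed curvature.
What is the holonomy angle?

Holonomy = total enclosed curvature = 85° + 15° + (-100°) = 0°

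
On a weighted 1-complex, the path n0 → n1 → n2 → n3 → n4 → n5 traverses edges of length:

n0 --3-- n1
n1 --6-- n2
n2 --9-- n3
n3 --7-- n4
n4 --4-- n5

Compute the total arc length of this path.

Arc length = 3 + 6 + 9 + 7 + 4 = 29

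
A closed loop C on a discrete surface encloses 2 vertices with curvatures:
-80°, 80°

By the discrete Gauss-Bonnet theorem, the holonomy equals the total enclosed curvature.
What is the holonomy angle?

Holonomy = total enclosed curvature = (-80°) + 80° = 0°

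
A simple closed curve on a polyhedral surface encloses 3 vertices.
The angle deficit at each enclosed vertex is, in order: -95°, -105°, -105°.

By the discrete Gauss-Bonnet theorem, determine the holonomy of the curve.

Holonomy = total enclosed curvature = (-95°) + (-105°) + (-105°) = -305°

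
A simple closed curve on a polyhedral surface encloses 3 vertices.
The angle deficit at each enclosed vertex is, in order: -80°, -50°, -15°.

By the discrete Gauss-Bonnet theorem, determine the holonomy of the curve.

Holonomy = total enclosed curvature = (-80°) + (-50°) + (-15°) = -145°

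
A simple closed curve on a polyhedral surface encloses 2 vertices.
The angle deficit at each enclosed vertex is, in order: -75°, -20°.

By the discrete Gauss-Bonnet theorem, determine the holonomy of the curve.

Holonomy = total enclosed curvature = (-75°) + (-20°) = -95°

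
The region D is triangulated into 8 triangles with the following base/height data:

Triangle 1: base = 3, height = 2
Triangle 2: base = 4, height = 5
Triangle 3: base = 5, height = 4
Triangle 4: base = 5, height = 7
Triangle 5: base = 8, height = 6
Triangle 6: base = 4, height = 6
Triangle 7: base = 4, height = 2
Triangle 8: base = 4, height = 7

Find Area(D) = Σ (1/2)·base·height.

(1/2)×3×2 + (1/2)×4×5 + (1/2)×5×4 + (1/2)×5×7 + (1/2)×8×6 + (1/2)×4×6 + (1/2)×4×2 + (1/2)×4×7 = 94.5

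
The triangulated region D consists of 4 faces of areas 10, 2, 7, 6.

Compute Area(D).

10 + 2 + 7 + 6 = 25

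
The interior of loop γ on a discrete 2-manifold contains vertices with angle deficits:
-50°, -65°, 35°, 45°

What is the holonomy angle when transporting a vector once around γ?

Holonomy = total enclosed curvature = (-50°) + (-65°) + 35° + 45° = -35°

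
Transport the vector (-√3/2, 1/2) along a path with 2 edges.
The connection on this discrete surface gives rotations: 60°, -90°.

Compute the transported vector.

Total rotation: 60° + (-90°) = -30°. Final vector: (-0.5000, 0.8660)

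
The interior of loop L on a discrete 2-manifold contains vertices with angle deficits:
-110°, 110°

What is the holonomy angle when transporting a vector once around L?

Holonomy = total enclosed curvature = (-110°) + 110° = 0°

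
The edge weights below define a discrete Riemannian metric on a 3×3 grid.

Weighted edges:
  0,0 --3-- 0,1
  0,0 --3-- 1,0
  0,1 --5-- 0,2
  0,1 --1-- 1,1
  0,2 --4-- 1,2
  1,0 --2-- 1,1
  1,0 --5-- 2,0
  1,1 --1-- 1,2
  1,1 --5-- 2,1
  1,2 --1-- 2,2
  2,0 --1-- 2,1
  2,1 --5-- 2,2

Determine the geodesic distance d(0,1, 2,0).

Shortest path: 0,1 → 1,1 → 2,1 → 2,0, total weight = 7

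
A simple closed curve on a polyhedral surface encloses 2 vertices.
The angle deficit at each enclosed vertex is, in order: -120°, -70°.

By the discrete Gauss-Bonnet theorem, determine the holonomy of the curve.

Holonomy = total enclosed curvature = (-120°) + (-70°) = -190°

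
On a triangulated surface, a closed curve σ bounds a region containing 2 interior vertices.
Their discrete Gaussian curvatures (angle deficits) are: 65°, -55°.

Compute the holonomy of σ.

Holonomy = total enclosed curvature = 65° + (-55°) = 10°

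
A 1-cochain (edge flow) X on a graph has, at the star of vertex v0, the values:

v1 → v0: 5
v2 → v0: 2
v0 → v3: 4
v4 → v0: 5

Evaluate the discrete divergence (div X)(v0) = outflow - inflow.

Divergence = sum of outgoing flows = (-5) + (-2) + 4 + (-5) = -8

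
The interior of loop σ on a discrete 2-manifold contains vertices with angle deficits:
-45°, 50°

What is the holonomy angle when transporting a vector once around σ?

Holonomy = total enclosed curvature = (-45°) + 50° = 5°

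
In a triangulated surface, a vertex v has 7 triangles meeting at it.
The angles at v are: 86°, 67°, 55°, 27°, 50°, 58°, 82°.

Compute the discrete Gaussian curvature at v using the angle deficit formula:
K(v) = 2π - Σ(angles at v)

Sum of angles = 425°. K = 360° - 425° = -65° = -13π/36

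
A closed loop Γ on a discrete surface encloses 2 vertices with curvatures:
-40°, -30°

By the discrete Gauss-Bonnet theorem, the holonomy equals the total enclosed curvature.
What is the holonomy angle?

Holonomy = total enclosed curvature = (-40°) + (-30°) = -70°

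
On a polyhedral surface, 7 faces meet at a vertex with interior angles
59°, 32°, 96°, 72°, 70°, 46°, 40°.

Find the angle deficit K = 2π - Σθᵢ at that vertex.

Sum of angles = 415°. K = 360° - 415° = -55° = -11π/36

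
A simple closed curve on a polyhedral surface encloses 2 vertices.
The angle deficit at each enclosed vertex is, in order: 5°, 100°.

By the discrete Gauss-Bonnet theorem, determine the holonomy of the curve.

Holonomy = total enclosed curvature = 5° + 100° = 105°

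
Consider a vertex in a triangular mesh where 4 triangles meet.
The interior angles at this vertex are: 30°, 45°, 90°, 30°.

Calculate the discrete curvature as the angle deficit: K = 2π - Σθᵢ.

Sum of angles = 195°. K = 360° - 195° = 165° = 11π/12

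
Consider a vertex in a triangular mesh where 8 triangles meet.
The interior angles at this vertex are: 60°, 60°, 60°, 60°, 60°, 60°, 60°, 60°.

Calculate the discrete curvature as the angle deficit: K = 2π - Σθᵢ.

Sum of angles = 480°. K = 360° - 480° = -120° = -2π/3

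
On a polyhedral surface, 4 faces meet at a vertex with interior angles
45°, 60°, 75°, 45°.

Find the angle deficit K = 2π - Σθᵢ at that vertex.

Sum of angles = 225°. K = 360° - 225° = 135° = 3π/4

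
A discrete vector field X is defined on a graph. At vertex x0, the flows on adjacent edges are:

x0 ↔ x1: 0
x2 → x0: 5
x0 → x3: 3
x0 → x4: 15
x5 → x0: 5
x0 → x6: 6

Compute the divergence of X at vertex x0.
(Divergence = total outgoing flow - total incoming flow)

Divergence = sum of outgoing flows = 0 + (-5) + 3 + 15 + (-5) + 6 = 14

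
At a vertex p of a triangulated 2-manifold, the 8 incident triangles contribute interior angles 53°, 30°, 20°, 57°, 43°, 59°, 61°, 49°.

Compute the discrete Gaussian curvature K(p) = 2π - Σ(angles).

Sum of angles = 372°. K = 360° - 372° = -12° = -π/15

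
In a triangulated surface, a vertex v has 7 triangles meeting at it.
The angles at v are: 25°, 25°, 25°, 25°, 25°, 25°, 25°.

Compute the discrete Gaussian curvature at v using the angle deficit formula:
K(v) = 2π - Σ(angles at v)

Sum of angles = 175°. K = 360° - 175° = 185° = 37π/36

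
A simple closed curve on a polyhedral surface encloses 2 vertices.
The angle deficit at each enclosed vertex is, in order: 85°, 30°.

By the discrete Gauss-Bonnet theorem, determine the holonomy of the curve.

Holonomy = total enclosed curvature = 85° + 30° = 115°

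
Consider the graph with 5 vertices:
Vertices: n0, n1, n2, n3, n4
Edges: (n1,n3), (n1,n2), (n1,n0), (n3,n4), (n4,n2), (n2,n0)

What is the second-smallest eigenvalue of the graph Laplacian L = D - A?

Degrees: deg(n0) = 2, deg(n1) = 3, deg(n2) = 3, deg(n3) = 2, deg(n4) = 2.
L = D − A with rows/columns ordered (n0, n1, n2, n3, n4):
  [ 2, -1, -1,  0,  0]
  [-1,  3, -1, -1,  0]
  [-1, -1,  3,  0, -1]
  [ 0, -1,  0,  2, -1]
  [ 0,  0, -1, -1,  2]
Characteristic polynomial: det(λI − L) = λ(λ² − 5λ + 5)(λ² − 7λ + 11).
Roots: λ = 0; (λ² − 5λ + 5) = 0 ⇒ λ = (5 ± √5)/2 ≈ 1.382, 3.618; (λ² − 7λ + 11) = 0 ⇒ λ = (7 ± √5)/2 ≈ 2.382, 4.618.
(Check: the roots sum (with multiplicity) to 12, matching trace L = Σdeg = 2·6 = 12.)
Laplacian eigenvalues: [0.0, 1.382, 2.382, 3.618, 4.618]. Algebraic connectivity (smallest non-zero eigenvalue) = 1.382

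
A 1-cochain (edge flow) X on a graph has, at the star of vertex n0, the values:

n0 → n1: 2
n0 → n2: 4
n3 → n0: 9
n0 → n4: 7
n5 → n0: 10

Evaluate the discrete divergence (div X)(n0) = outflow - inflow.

Divergence = sum of outgoing flows = 2 + 4 + (-9) + 7 + (-10) = -6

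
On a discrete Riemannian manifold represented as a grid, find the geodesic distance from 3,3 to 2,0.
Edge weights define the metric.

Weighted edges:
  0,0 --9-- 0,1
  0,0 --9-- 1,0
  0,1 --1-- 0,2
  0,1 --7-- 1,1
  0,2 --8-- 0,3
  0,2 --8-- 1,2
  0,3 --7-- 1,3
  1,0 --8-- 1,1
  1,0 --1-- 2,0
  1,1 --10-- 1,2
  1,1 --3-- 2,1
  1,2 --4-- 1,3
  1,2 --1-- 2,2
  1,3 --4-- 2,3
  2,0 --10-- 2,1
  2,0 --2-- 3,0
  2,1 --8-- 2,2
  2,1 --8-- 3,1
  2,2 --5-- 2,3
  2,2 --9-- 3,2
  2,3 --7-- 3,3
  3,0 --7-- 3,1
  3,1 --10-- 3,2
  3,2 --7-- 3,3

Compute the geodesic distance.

Shortest path: 3,3 → 3,2 → 3,1 → 3,0 → 2,0, total weight = 26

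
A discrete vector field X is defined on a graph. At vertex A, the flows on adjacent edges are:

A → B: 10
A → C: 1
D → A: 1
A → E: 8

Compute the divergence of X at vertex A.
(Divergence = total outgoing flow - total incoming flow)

Divergence = sum of outgoing flows = 10 + 1 + (-1) + 8 = 18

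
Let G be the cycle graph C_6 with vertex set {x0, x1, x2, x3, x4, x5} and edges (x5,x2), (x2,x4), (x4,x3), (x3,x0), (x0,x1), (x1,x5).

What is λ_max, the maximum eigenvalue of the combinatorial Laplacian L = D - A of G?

The cycle graph C_n has Laplacian eigenvalues λ_k = 2 − 2cos(2πk/n), k = 0, 1, …, n−1. Here n = 6:
k=0: 2 − 2cos(0) = 0.0; k=1: 2 − 2cos(π/3) = 1.0; k=2: 2 − 2cos(2π/3) = 3.0; k=3: 2 − 2cos(π) = 4.0; k=4: 2 − 2cos(4π/3) = 3.0; k=5: 2 − 2cos(5π/3) = 1.0.
Laplacian eigenvalues: [0.0, 1.0, 1.0, 3.0, 3.0, 4.0]. Largest eigenvalue (spectral radius) = 4.0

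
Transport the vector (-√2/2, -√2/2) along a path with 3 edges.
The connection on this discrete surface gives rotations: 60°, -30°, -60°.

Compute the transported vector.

Total rotation: 60° + (-30°) + (-60°) = -30°. Final vector: (-0.9659, -0.2588)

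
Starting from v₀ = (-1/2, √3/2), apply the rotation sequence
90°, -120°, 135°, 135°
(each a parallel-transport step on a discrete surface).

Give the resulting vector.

Total rotation: 90° + (-120°) + 135° + 135° = 240° ≡ -120° (mod 360°). Final vector: (1, 0)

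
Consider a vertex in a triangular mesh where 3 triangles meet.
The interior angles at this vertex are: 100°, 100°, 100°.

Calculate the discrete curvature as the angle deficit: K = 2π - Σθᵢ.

Sum of angles = 300°. K = 360° - 300° = 60° = π/3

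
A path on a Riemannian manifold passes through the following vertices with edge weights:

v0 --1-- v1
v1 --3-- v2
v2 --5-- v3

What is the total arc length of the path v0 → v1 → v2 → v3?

Arc length = 1 + 3 + 5 = 9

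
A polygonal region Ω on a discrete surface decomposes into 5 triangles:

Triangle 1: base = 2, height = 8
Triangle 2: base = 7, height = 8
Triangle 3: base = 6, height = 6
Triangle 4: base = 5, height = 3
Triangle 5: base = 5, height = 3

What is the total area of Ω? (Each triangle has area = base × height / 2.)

(1/2)×2×8 + (1/2)×7×8 + (1/2)×6×6 + (1/2)×5×3 + (1/2)×5×3 = 69.0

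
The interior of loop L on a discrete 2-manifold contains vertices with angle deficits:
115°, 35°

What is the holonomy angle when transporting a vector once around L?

Holonomy = total enclosed curvature = 115° + 35° = 150°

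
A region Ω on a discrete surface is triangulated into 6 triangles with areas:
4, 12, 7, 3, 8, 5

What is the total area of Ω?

4 + 12 + 7 + 3 + 8 + 5 = 39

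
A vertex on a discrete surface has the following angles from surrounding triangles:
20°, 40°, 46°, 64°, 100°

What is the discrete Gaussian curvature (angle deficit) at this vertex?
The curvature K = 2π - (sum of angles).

Sum of angles = 270°. K = 360° - 270° = 90° = π/2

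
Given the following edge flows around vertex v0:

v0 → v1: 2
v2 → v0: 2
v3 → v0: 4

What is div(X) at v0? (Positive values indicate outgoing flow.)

Divergence = sum of outgoing flows = 2 + (-2) + (-4) = -4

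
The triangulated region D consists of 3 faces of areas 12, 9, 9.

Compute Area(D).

12 + 9 + 9 = 30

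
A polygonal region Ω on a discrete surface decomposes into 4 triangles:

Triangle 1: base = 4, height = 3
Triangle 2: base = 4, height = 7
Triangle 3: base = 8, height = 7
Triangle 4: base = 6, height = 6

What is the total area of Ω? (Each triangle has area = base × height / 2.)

(1/2)×4×3 + (1/2)×4×7 + (1/2)×8×7 + (1/2)×6×6 = 66.0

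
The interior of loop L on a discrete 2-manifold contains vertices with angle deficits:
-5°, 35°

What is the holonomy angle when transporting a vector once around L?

Holonomy = total enclosed curvature = (-5°) + 35° = 30°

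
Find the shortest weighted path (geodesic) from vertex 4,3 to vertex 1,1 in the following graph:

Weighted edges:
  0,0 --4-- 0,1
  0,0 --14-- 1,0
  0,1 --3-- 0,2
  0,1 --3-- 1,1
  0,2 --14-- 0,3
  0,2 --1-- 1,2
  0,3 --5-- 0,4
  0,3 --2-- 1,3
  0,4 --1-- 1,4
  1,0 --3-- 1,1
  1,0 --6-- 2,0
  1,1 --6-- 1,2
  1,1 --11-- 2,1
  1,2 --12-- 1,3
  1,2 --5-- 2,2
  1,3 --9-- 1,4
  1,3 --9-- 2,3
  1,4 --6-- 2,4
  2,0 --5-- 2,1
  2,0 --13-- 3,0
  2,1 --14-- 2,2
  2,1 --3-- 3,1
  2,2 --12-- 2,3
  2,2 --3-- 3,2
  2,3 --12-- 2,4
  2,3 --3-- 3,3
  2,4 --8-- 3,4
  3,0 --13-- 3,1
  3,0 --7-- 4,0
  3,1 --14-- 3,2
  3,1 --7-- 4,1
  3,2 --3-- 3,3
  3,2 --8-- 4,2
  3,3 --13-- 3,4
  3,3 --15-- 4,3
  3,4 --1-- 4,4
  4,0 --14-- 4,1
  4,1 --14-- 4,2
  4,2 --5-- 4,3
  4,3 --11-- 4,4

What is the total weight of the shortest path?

Shortest path: 4,3 → 4,2 → 3,2 → 2,2 → 1,2 → 1,1, total weight = 27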